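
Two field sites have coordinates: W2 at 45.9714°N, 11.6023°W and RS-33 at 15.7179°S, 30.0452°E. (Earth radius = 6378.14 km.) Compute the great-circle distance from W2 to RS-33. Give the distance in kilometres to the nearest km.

Δφ = -61.6893°,  Δλ = 41.6475°
a = sin²(Δφ/2) + cos φ₁ cos φ₂ sin²(Δλ/2) = 0.347423
c = 2·arcsin(√a) = 1.260696 rad = 72.2326°
d = R·c = 6378.14 × 1.260696 = 8040.9 km

8041 km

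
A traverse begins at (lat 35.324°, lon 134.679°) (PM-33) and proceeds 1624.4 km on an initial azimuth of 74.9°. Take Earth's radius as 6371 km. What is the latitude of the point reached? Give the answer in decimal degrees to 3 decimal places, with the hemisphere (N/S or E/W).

37.815°N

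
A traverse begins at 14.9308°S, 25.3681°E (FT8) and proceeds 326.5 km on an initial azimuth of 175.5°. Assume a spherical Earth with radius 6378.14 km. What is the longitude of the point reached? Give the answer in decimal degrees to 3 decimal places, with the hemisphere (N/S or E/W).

25.610°E

δ = d/R = 326.5/6378.14 = 0.051190 rad
φ₂ = arcsin(sin φ₁ cos δ + cos φ₁ sin δ cos θ)
   = arcsin(-0.25765·0.99869 + 0.96624·0.05117·-0.99692) = -17.85462°
λ₂ = λ₁ + atan2(sin θ sin δ cos φ₁, cos δ − sin φ₁ sin φ₂) = 25.60976°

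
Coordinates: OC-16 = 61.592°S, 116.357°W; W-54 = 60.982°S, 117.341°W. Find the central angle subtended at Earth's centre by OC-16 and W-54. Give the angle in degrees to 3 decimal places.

0.772°

Δφ = 0.6100°,  Δλ = -0.9840°
a = sin²(Δφ/2) + cos φ₁ cos φ₂ sin²(Δλ/2) = 0.000045
c = 2·arcsin(√a) = 0.013469 rad = 0.7717°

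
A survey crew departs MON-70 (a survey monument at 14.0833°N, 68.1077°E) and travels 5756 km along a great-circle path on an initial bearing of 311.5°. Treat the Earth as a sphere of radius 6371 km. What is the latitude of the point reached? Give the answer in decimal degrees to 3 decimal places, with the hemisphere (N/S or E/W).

δ = d/R = 5756/6371 = 0.903469 rad
φ₂ = arcsin(sin φ₁ cos δ + cos φ₁ sin δ cos θ)
   = arcsin(0.24333·0.61889 + 0.96994·0.78548·0.66262) = 40.95193°
λ₂ = λ₁ + atan2(sin θ sin δ cos φ₁, cos δ − sin φ₁ sin φ₂) = 16.94570°

40.952°N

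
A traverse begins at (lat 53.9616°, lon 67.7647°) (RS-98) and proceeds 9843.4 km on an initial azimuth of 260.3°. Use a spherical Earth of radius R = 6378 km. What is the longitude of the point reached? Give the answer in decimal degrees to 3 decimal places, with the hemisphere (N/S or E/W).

13.446°W

δ = d/R = 9843.4/6378 = 1.543336 rad
φ₂ = arcsin(sin φ₁ cos δ + cos φ₁ sin δ cos θ)
   = arcsin(0.80862·0.02746 + 0.58833·0.99962·-0.16849) = -4.40969°
λ₂ = λ₁ + atan2(sin θ sin δ cos φ₁, cos δ − sin φ₁ sin φ₂) = -13.44615°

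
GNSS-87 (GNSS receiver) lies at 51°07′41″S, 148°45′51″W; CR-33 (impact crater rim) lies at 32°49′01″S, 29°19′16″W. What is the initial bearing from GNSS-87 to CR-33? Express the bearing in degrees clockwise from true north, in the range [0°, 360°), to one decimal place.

GNSS-87: φ = -51.12806°, λ = -148.76417°
CR-33: φ = -32.81694°, λ = -29.32111°
Δλ = 119.4431°
y = sin Δλ · cos φ₂ = 0.731863
x = cos φ₁ sin φ₂ − sin φ₁ cos φ₂ cos Δλ = -0.661748
θ = atan2(y, x) = 132.1198° → 132.1198° (mod 360°)

132.1°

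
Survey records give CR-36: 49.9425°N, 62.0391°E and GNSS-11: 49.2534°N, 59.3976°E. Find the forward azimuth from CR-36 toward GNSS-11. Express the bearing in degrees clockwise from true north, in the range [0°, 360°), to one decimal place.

249.1°

Δλ = -2.6415°
y = sin Δλ · cos φ₂ = -0.030081
x = cos φ₁ sin φ₂ − sin φ₁ cos φ₂ cos Δλ = -0.011496
θ = atan2(y, x) = -110.9149° → 249.0851° (mod 360°)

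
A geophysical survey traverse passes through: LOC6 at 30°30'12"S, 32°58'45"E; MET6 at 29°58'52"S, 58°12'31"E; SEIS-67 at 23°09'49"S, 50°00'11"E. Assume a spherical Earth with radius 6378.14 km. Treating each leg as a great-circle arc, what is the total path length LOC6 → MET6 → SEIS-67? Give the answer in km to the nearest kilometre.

LOC6: φ = -30.50333°, λ = +32.97917°
MET6: φ = -29.98111°, λ = +58.20861°
SEIS-67: φ = -23.16361°, λ = +50.00306°
LOC6→MET6: c = 0.379725 rad, d = 2421.94 km
MET6→SEIS-67: c = 0.174713 rad, d = 1114.34 km
Total = 2421.94 + 1114.34 = 3536.28 km

3536 km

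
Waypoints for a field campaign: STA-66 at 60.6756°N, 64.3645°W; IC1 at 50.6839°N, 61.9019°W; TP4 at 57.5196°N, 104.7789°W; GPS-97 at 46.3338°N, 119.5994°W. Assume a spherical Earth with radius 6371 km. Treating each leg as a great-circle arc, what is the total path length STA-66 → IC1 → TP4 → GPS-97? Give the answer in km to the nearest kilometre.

STA-66→IC1: c = 0.176032 rad, d = 1121.50 km
IC1→TP4: c = 0.446457 rad, d = 2844.38 km
TP4→GPS-97: c = 0.250986 rad, d = 1599.03 km
Total = 1121.50 + 2844.38 + 1599.03 = 5564.91 km

5565 km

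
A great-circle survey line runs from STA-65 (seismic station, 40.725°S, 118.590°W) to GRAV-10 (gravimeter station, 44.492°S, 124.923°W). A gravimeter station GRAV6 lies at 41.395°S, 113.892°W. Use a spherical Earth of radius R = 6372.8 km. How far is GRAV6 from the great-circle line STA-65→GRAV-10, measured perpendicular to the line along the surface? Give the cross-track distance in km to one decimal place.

δ₁₃ = central angle STA-65→GRAV6 = 0.062914 rad  (haversine)
θ₁₃ = bearing STA-65→GRAV6 = 102.248°,  θ₁₂ = bearing STA-65→GRAV-10 = 228.943°
dₓₜ = R·arcsin(sin δ₁₃ · sin(θ₁₃ − θ₁₂)) = 6372.8·arcsin(0.06287·sin(-126.695°)) = -321.408 km
|dₓₜ| = 321.408 km

321.4 km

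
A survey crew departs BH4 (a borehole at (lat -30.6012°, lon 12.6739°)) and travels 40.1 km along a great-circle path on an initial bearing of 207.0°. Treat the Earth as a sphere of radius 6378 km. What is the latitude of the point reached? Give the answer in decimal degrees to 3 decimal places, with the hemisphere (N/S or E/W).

30.922°S

δ = d/R = 40.1/6378 = 0.006287 rad
φ₂ = arcsin(sin φ₁ cos δ + cos φ₁ sin δ cos θ)
   = arcsin(-0.50906·0.99998 + 0.86073·0.00629·-0.89101) = -30.92203°
λ₂ = λ₁ + atan2(sin θ sin δ cos φ₁, cos δ − sin φ₁ sin φ₂) = 12.48326°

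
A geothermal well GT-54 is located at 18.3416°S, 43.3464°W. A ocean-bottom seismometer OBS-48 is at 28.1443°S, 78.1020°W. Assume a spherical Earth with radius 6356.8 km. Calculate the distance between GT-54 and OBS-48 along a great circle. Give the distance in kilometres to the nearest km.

Δφ = -9.8027°,  Δλ = -34.7556°
a = sin²(Δφ/2) + cos φ₁ cos φ₂ sin²(Δλ/2) = 0.081961
c = 2·arcsin(√a) = 0.580702 rad = 33.2718°
d = R·c = 6356.8 × 0.580702 = 3691.4 km

3691 km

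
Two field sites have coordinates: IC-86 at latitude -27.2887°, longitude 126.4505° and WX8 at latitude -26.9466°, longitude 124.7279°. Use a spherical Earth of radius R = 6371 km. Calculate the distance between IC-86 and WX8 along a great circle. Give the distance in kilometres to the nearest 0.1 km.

Δφ = 0.3421°,  Δλ = -1.7226°
a = sin²(Δφ/2) + cos φ₁ cos φ₂ sin²(Δλ/2) = 0.000188
c = 2·arcsin(√a) = 0.027418 rad = 1.5709°
d = R·c = 6371 × 0.027418 = 174.7 km

174.7 km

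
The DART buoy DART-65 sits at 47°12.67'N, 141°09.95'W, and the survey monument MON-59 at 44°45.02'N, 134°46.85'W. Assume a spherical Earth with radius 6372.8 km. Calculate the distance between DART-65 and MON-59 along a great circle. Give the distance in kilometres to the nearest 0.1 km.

564.1 km

DART-65: φ = +47.21117°, λ = -141.16583°
MON-59: φ = +44.75033°, λ = -134.78083°
Δφ = -2.4608°,  Δλ = 6.3850°
a = sin²(Δφ/2) + cos φ₁ cos φ₂ sin²(Δλ/2) = 0.001957
c = 2·arcsin(√a) = 0.088512 rad = 5.0714°
d = R·c = 6372.8 × 0.088512 = 564.1 km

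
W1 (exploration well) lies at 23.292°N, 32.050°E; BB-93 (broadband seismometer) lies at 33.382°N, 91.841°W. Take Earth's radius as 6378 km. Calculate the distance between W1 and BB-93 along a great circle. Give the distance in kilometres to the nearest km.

Δφ = 10.0900°,  Δλ = -123.8910°
a = sin²(Δφ/2) + cos φ₁ cos φ₂ sin²(Δλ/2) = 0.605053
c = 2·arcsin(√a) = 1.782480 rad = 102.1286°
d = R·c = 6378 × 1.782480 = 11368.7 km

11369 km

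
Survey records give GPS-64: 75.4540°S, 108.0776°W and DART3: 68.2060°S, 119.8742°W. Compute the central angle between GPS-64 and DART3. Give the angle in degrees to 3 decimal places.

8.093°

Δφ = 7.2480°,  Δλ = -11.7966°
a = sin²(Δφ/2) + cos φ₁ cos φ₂ sin²(Δλ/2) = 0.004980
c = 2·arcsin(√a) = 0.141256 rad = 8.0934°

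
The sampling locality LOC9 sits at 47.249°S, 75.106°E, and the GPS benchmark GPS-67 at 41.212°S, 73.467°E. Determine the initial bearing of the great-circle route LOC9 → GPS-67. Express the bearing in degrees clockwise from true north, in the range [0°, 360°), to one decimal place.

Δλ = -1.6390°
y = sin Δλ · cos φ₂ = -0.021517
x = cos φ₁ sin φ₂ − sin φ₁ cos φ₂ cos Δλ = 0.104945
θ = atan2(y, x) = -11.5867° → 348.4133° (mod 360°)

348.4°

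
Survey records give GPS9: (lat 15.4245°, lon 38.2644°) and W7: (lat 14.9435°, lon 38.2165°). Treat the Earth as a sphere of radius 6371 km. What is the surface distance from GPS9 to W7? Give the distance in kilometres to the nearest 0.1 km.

Δφ = -0.4810°,  Δλ = -0.0479°
a = sin²(Δφ/2) + cos φ₁ cos φ₂ sin²(Δλ/2) = 0.000018
c = 2·arcsin(√a) = 0.008434 rad = 0.4832°
d = R·c = 6371 × 0.008434 = 53.7 km

53.7 km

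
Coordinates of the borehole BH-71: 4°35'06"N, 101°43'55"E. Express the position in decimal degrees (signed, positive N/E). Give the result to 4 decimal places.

+4.5850°, +101.7319°

lat: 4.5850° N → +4.5850°
lon: 101.7319° E → +101.7319°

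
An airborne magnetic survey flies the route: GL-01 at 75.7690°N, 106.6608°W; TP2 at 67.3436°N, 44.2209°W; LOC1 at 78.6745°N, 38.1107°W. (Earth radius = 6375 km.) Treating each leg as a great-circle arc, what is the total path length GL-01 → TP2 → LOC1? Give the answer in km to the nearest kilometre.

GL-01→TP2: c = 0.353041 rad, d = 2250.64 km
TP2→LOC1: c = 0.199937 rad, d = 1274.60 km
Total = 2250.64 + 1274.60 = 3525.23 km

3525 km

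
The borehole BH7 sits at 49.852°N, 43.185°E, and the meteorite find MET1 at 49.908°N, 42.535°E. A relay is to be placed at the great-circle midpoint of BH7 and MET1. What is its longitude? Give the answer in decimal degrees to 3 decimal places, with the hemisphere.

42.860°E

Bx = cos φ₂ cos Δλ = 0.643975,  By = cos φ₂ sin Δλ = -0.007306
φₘ = atan2(sin φ₁ + sin φ₂, √((cos φ₁ + Bx)² + By²)) = 49.88045°
λₘ = λ₁ + atan2(By, cos φ₁ + Bx) = 42.86019°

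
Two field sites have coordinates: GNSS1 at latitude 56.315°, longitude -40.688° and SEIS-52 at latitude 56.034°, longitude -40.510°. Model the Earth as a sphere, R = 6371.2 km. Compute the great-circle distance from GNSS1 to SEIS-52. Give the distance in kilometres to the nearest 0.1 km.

33.1 km

Δφ = -0.2810°,  Δλ = 0.1780°
a = sin²(Δφ/2) + cos φ₁ cos φ₂ sin²(Δλ/2) = 0.000007
c = 2·arcsin(√a) = 0.005200 rad = 0.2980°
d = R·c = 6371.2 × 0.005200 = 33.1 km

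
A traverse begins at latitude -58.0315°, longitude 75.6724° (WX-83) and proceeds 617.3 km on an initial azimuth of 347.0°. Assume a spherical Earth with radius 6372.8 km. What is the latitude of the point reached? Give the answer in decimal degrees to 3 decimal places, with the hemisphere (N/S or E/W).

δ = d/R = 617.3/6372.8 = 0.096865 rad
φ₂ = arcsin(sin φ₁ cos δ + cos φ₁ sin δ cos θ)
   = arcsin(-0.84834·0.99531 + 0.52945·0.09671·0.97437) = -52.60520°
λ₂ = λ₁ + atan2(sin θ sin δ cos φ₁, cos δ − sin φ₁ sin φ₂) = 73.61942°

52.605°S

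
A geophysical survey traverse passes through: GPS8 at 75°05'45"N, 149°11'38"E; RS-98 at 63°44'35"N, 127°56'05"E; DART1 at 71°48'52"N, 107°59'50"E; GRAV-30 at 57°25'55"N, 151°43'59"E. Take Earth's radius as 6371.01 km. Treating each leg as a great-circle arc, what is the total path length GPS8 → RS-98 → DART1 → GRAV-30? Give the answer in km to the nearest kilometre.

5241 km

GPS8: φ = +75.09583°, λ = +149.19389°
RS-98: φ = +63.74306°, λ = +127.93472°
DART1: φ = +71.81444°, λ = +107.99722°
GRAV-30: φ = +57.43194°, λ = +151.73306°
GPS8→RS-98: c = 0.234242 rad, d = 1492.36 km
RS-98→DART1: c = 0.190980 rad, d = 1216.74 km
DART1→GRAV-30: c = 0.397467 rad, d = 2532.26 km
Total = 1492.36 + 1216.74 + 2532.26 = 5241.36 km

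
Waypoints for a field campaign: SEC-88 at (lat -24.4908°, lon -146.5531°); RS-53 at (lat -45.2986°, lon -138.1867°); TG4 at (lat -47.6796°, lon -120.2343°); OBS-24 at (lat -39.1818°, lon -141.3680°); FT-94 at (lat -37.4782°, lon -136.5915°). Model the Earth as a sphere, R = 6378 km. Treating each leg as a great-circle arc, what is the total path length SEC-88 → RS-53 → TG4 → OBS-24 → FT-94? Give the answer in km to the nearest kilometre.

6235 km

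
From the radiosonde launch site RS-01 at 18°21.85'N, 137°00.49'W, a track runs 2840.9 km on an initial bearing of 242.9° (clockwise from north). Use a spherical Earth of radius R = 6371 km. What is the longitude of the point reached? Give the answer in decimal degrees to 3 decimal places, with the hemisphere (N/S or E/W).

159.700°W

RS-01: φ = +18.36417°, λ = -137.00817°
δ = d/R = 2840.9/6371 = 0.445911 rad
φ₂ = arcsin(sin φ₁ cos δ + cos φ₁ sin δ cos θ)
   = arcsin(0.31506·0.90222 + 0.94907·0.43128·-0.45554) = 5.61174°
λ₂ = λ₁ + atan2(sin θ sin δ cos φ₁, cos δ − sin φ₁ sin φ₂) = -159.70034°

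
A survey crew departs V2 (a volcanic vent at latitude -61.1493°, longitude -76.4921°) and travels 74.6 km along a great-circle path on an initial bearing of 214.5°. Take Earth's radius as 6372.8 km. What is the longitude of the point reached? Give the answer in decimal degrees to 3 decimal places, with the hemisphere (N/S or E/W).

δ = d/R = 74.6/6372.8 = 0.011706 rad
φ₂ = arcsin(sin φ₁ cos δ + cos φ₁ sin δ cos θ)
   = arcsin(-0.87588·0.99993 + 0.48253·0.01171·-0.82413) = -61.69971°
λ₂ = λ₁ + atan2(sin θ sin δ cos φ₁, cos δ − sin φ₁ sin φ₂) = -77.29341°

77.293°W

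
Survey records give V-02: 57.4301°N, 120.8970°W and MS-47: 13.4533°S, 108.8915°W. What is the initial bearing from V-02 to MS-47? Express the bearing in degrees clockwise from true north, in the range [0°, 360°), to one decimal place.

167.7°

Δλ = 12.0055°
y = sin Δλ · cos φ₂ = 0.202298
x = cos φ₁ sin φ₂ − sin φ₁ cos φ₂ cos Δλ = -0.926927
θ = atan2(y, x) = 167.6885° → 167.6885° (mod 360°)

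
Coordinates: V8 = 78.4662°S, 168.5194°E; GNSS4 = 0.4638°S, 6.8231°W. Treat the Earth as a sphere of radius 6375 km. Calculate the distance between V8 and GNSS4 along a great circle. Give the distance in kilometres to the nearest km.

Δφ = 78.0024°,  Δλ = -175.3425°
a = sin²(Δφ/2) + cos φ₁ cos φ₂ sin²(Δλ/2) = 0.595674
c = 2·arcsin(√a) = 1.763332 rad = 101.0315°
d = R·c = 6375 × 1.763332 = 11241.2 km

11241 km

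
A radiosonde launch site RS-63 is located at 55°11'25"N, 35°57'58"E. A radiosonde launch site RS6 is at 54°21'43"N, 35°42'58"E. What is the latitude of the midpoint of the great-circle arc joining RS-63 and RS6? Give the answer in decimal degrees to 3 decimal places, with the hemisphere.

54.776°N

RS-63: φ = +55.19028°, λ = +35.96611°
RS6: φ = +54.36194°, λ = +35.71611°
Bx = cos φ₂ cos Δλ = 0.582657,  By = cos φ₂ sin Δλ = -0.002542
φₘ = atan2(sin φ₁ + sin φ₂, √((cos φ₁ + Bx)² + By²)) = 54.77618°
λₘ = λ₁ + atan2(By, cos φ₁ + Bx) = 35.83983°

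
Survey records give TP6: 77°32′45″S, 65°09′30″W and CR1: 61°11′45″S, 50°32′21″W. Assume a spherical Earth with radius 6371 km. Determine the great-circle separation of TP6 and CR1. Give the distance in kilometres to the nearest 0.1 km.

1892.7 km

TP6: φ = -77.54583°, λ = -65.15833°
CR1: φ = -61.19583°, λ = -50.53917°
Δφ = 16.3500°,  Δλ = 14.6192°
a = sin²(Δφ/2) + cos φ₁ cos φ₂ sin²(Δλ/2) = 0.021902
c = 2·arcsin(√a) = 0.297078 rad = 17.0213°
d = R·c = 6371 × 0.297078 = 1892.7 km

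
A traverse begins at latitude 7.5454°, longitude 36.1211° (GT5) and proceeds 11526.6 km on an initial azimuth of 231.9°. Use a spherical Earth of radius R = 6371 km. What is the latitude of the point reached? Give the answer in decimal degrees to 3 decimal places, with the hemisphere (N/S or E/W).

38.712°S

δ = d/R = 11526.6/6371 = 1.809229 rad
φ₂ = arcsin(sin φ₁ cos δ + cos φ₁ sin δ cos θ)
   = arcsin(0.13131·-0.23618 + 0.99134·0.97171·-0.61704) = -38.71163°
λ₂ = λ₁ + atan2(sin θ sin δ cos φ₁, cos δ − sin φ₁ sin φ₂) = -65.36660°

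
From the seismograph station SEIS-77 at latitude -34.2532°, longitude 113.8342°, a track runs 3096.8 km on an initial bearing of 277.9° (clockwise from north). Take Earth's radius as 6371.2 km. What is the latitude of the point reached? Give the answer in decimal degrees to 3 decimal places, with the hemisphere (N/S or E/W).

δ = d/R = 3096.8/6371.2 = 0.486062 rad
φ₂ = arcsin(sin φ₁ cos δ + cos φ₁ sin δ cos θ)
   = arcsin(-0.56285·0.88418 + 0.82656·0.46715·0.13744) = -26.39714°
λ₂ = λ₁ + atan2(sin θ sin δ cos φ₁, cos δ − sin φ₁ sin φ₂) = 82.73137°

26.397°S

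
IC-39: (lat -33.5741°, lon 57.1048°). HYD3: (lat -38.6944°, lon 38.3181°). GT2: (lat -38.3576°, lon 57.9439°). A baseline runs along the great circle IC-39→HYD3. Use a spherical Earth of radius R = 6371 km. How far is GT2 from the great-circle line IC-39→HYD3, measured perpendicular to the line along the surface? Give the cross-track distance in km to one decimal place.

515.8 km

δ₁₃ = central angle IC-39→GT2 = 0.084324 rad  (haversine)
θ₁₃ = bearing IC-39→GT2 = 172.164°,  θ₁₂ = bearing IC-39→HYD3 = 245.937°
dₓₜ = R·arcsin(sin δ₁₃ · sin(θ₁₃ − θ₁₂)) = 6371·arcsin(0.08422·sin(-73.773°)) = -515.778 km
|dₓₜ| = 515.778 km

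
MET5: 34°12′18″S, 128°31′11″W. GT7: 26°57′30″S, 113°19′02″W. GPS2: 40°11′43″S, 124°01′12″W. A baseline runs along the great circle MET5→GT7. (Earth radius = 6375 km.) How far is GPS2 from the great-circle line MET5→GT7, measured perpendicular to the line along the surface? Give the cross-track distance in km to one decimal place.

MET5: φ = -34.20500°, λ = -128.51972°
GT7: φ = -26.95833°, λ = -113.31722°
GPS2: φ = -40.19528°, λ = -124.02000°
δ₁₃ = central angle MET5→GPS2 = 0.121793 rad  (haversine)
θ₁₃ = bearing MET5→GPS2 = 150.445°,  θ₁₂ = bearing MET5→GT7 = 65.078°
dₓₜ = R·arcsin(sin δ₁₃ · sin(θ₁₃ − θ₁₂)) = 6375·arcsin(0.12149·sin(85.367°)) = 773.878 km
|dₓₜ| = 773.878 km

773.9 km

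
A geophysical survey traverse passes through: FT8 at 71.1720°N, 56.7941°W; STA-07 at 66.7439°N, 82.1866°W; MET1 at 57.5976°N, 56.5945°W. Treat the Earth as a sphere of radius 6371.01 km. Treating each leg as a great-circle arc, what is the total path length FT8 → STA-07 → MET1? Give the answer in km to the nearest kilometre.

2769 km

FT8→STA-07: c = 0.175126 rad, d = 1115.73 km
STA-07→MET1: c = 0.259463 rad, d = 1653.04 km
Total = 1115.73 + 1653.04 = 2768.77 km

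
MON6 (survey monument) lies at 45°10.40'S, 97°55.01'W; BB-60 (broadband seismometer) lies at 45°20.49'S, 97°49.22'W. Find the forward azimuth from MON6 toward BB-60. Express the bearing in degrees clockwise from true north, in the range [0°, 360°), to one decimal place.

158.0°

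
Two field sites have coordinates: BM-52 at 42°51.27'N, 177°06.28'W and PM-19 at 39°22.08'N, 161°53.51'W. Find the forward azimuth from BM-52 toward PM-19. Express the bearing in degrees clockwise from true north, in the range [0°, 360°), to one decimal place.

BM-52: φ = +42.85450°, λ = -177.10467°
PM-19: φ = +39.36800°, λ = -161.89183°
Δλ = 15.2128°
y = sin Δλ · cos φ₂ = 0.202862
x = cos φ₁ sin φ₂ − sin φ₁ cos φ₂ cos Δλ = -0.042388
θ = atan2(y, x) = 101.8021° → 101.8021° (mod 360°)

101.8°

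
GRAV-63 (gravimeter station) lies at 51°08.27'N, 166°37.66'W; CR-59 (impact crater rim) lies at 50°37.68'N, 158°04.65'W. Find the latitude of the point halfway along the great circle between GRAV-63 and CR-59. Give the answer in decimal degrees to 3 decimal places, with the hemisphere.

50.961°N

GRAV-63: φ = +51.13783°, λ = -166.62767°
CR-59: φ = +50.62800°, λ = -158.07750°
Bx = cos φ₂ cos Δλ = 0.627303,  By = cos φ₂ sin Δλ = 0.094313
φₘ = atan2(sin φ₁ + sin φ₂, √((cos φ₁ + Bx)² + By²)) = 50.96103°
λₘ = λ₁ + atan2(By, cos φ₁ + Bx) = -162.32915°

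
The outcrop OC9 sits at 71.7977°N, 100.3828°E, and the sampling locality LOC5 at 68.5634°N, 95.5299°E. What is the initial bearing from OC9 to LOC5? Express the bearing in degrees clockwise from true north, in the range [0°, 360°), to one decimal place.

Δλ = -4.8529°
y = sin Δλ · cos φ₂ = -0.030918
x = cos φ₁ sin φ₂ − sin φ₁ cos φ₂ cos Δλ = -0.055175
θ = atan2(y, x) = -150.7351° → 209.2649° (mod 360°)

209.3°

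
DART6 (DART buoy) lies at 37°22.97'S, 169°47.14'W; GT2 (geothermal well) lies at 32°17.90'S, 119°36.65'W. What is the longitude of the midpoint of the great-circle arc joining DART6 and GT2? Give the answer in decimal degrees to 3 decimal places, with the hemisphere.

DART6: φ = -37.38283°, λ = -169.78567°
GT2: φ = -32.29833°, λ = -119.61083°
Bx = cos φ₂ cos Δλ = 0.541355,  By = cos φ₂ sin Δλ = 0.649175
φₘ = atan2(sin φ₁ + sin φ₂, √((cos φ₁ + Bx)² + By²)) = -37.54208°
λₘ = λ₁ + atan2(By, cos φ₁ + Bx) = -143.86930°

143.869°W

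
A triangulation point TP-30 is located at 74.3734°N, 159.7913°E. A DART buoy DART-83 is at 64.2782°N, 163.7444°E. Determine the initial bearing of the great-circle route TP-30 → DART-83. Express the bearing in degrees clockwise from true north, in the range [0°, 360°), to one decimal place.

170.3°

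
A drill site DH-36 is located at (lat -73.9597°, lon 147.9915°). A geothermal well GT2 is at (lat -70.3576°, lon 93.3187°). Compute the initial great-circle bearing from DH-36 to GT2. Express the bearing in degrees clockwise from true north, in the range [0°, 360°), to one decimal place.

255.0°

Δλ = -54.6728°
y = sin Δλ · cos φ₂ = -0.274251
x = cos φ₁ sin φ₂ − sin φ₁ cos φ₂ cos Δλ = -0.073426
θ = atan2(y, x) = -104.9884° → 255.0116° (mod 360°)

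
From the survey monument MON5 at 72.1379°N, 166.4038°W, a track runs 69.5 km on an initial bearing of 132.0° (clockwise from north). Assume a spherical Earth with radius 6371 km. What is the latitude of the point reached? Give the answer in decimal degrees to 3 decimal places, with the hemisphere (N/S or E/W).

δ = d/R = 69.5/6371 = 0.010909 rad
φ₂ = arcsin(sin φ₁ cos δ + cos φ₁ sin δ cos θ)
   = arcsin(0.95180·0.99994 + 0.30673·0.01091·-0.66913) = 71.71397°
λ₂ = λ₁ + atan2(sin θ sin δ cos φ₁, cos δ − sin φ₁ sin φ₂) = -164.92328°

71.714°N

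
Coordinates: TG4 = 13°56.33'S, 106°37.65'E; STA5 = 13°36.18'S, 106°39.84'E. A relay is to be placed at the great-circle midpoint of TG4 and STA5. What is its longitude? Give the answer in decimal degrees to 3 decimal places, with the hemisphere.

106.646°E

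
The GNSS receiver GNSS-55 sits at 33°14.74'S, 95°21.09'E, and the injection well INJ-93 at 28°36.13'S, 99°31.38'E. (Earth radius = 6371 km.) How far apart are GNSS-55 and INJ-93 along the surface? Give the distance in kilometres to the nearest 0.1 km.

651.7 km

GNSS-55: φ = -33.24567°, λ = +95.35150°
INJ-93: φ = -28.60217°, λ = +99.52300°
Δφ = 4.6435°,  Δλ = 4.1715°
a = sin²(Δφ/2) + cos φ₁ cos φ₂ sin²(Δλ/2) = 0.002614
c = 2·arcsin(√a) = 0.102295 rad = 5.8610°
d = R·c = 6371 × 0.102295 = 651.7 km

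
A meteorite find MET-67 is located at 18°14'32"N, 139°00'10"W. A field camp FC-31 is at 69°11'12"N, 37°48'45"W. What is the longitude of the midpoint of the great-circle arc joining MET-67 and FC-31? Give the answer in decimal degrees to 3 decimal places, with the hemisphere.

117.412°W

MET-67: φ = +18.24222°, λ = -139.00278°
FC-31: φ = +69.18667°, λ = -37.81250°
Bx = cos φ₂ cos Δλ = -0.068957,  By = cos φ₂ sin Δλ = 0.348569
φₘ = atan2(sin φ₁ + sin φ₂, √((cos φ₁ + Bx)² + By²)) = 52.79608°
λₘ = λ₁ + atan2(By, cos φ₁ + Bx) = -117.41167°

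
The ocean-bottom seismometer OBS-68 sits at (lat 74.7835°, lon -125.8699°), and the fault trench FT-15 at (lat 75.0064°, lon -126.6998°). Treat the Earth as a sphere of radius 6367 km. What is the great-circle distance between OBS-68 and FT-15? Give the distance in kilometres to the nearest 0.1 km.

34.5 km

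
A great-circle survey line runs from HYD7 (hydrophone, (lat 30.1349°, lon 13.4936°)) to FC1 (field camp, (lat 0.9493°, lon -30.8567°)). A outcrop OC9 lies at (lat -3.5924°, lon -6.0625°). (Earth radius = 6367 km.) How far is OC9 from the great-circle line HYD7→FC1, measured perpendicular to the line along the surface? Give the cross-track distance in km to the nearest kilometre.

2103 km

δ₁₃ = central angle HYD7→OC9 = 0.673091 rad  (haversine)
θ₁₃ = bearing HYD7→OC9 = 212.404°,  θ₁₂ = bearing HYD7→FC1 = 243.754°
dₓₜ = R·arcsin(sin δ₁₃ · sin(θ₁₃ − θ₁₂)) = 6367·arcsin(0.62341·sin(-31.350°)) = -2103.111 km
|dₓₜ| = 2103.111 km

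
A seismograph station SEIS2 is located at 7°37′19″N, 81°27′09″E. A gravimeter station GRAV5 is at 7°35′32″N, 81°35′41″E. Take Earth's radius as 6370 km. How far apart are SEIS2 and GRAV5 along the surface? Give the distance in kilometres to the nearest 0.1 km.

SEIS2: φ = +7.62194°, λ = +81.45250°
GRAV5: φ = +7.59222°, λ = +81.59472°
Δφ = -0.0297°,  Δλ = 0.1422°
a = sin²(Δφ/2) + cos φ₁ cos φ₂ sin²(Δλ/2) = 0.000002
c = 2·arcsin(√a) = 0.002514 rad = 0.1441°
d = R·c = 6370 × 0.002514 = 16.0 km

16.0 km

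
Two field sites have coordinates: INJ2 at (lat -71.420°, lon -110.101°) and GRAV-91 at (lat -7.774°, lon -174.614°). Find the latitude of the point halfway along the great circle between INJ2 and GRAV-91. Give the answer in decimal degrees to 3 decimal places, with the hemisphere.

42.939°S

Bx = cos φ₂ cos Δλ = 0.426351,  By = cos φ₂ sin Δλ = -0.894387
φₘ = atan2(sin φ₁ + sin φ₂, √((cos φ₁ + Bx)² + By²)) = -42.93905°
λₘ = λ₁ + atan2(By, cos φ₁ + Bx) = -160.30837°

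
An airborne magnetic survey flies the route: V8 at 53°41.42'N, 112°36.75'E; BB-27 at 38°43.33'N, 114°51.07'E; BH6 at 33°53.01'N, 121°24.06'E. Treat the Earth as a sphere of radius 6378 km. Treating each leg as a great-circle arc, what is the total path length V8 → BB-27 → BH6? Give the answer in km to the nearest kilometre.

V8: φ = +53.69033°, λ = +112.61250°
BB-27: φ = +38.72217°, λ = +114.85117°
BH6: φ = +33.88350°, λ = +121.40100°
V8→BB-27: c = 0.262605 rad, d = 1674.90 km
BB-27→BH6: c = 0.124912 rad, d = 796.69 km
Total = 1674.90 + 796.69 = 2471.58 km

2472 km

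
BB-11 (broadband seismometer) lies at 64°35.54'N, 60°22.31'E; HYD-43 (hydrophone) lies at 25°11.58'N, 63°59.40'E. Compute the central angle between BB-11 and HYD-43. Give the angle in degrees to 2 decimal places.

39.47°

BB-11: φ = +64.59233°, λ = +60.37183°
HYD-43: φ = +25.19300°, λ = +63.99000°
Δφ = -39.3993°,  Δλ = 3.6182°
a = sin²(Δφ/2) + cos φ₁ cos φ₂ sin²(Δλ/2) = 0.114016
c = 2·arcsin(√a) = 0.688866 rad = 39.4691°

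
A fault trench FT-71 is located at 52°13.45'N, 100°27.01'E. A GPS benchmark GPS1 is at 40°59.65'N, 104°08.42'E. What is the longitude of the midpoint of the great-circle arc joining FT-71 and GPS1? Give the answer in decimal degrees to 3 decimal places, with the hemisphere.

FT-71: φ = +52.22417°, λ = +100.45017°
GPS1: φ = +40.99417°, λ = +104.14033°
Bx = cos φ₂ cos Δλ = 0.753211,  By = cos φ₂ sin Δλ = 0.048578
φₘ = atan2(sin φ₁ + sin φ₂, √((cos φ₁ + Bx)² + By²)) = 46.62384°
λₘ = λ₁ + atan2(By, cos φ₁ + Bx) = 102.48720°

102.487°E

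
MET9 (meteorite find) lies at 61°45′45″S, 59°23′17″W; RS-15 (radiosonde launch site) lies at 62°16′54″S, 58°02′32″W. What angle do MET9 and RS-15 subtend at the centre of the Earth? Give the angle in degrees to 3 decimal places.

0.817°

MET9: φ = -61.76250°, λ = -59.38806°
RS-15: φ = -62.28167°, λ = -58.04222°
Δφ = -0.5192°,  Δλ = 1.3458°
a = sin²(Δφ/2) + cos φ₁ cos φ₂ sin²(Δλ/2) = 0.000051
c = 2·arcsin(√a) = 0.014266 rad = 0.8174°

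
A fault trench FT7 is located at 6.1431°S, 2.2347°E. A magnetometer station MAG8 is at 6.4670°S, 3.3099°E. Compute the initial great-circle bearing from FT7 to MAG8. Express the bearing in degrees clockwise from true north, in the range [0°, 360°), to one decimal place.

106.9°

Δλ = 1.0752°
y = sin Δλ · cos φ₂ = 0.018645
x = cos φ₁ sin φ₂ − sin φ₁ cos φ₂ cos Δλ = -0.005672
θ = atan2(y, x) = 106.9195° → 106.9195° (mod 360°)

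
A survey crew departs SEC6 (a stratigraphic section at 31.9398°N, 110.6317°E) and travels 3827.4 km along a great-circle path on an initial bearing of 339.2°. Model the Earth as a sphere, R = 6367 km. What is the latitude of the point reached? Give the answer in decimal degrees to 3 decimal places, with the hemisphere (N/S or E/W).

δ = d/R = 3827.4/6367 = 0.601131 rad
φ₂ = arcsin(sin φ₁ cos δ + cos φ₁ sin δ cos θ)
   = arcsin(0.52903·0.82470 + 0.84860·0.56558·0.93483) = 62.24622°
λ₂ = λ₁ + atan2(sin θ sin δ cos φ₁, cos δ − sin φ₁ sin φ₂) = 85.08228°

62.246°N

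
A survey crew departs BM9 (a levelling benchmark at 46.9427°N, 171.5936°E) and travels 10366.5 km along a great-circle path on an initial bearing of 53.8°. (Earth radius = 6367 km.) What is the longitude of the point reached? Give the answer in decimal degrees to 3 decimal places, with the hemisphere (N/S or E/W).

68.149°W

δ = d/R = 10366.5/6367 = 1.628161 rad
φ₂ = arcsin(sin φ₁ cos δ + cos φ₁ sin δ cos θ)
   = arcsin(0.73067·-0.05733 + 0.68273·0.99836·0.59061) = 21.14129°
λ₂ = λ₁ + atan2(sin θ sin δ cos φ₁, cos δ − sin φ₁ sin φ₂) = -68.14895°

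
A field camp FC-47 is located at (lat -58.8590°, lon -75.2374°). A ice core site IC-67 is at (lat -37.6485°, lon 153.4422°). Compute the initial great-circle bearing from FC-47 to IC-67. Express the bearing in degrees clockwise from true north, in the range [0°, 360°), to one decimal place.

217.9°

Δλ = -131.3204°
y = sin Δλ · cos φ₂ = -0.594644
x = cos φ₁ sin φ₂ − sin φ₁ cos φ₂ cos Δλ = -0.763329
θ = atan2(y, x) = -142.0809° → 217.9191° (mod 360°)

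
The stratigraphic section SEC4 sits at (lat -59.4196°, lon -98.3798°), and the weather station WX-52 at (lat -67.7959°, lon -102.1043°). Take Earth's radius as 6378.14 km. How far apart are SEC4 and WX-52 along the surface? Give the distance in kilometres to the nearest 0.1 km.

950.1 km

Δφ = -8.3763°,  Δλ = -3.7245°
a = sin²(Δφ/2) + cos φ₁ cos φ₂ sin²(Δλ/2) = 0.005537
c = 2·arcsin(√a) = 0.148956 rad = 8.5345°
d = R·c = 6378.14 × 0.148956 = 950.1 km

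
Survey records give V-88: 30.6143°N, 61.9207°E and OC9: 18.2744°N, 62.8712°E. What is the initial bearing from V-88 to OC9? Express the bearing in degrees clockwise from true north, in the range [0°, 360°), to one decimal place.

Δλ = 0.9505°
y = sin Δλ · cos φ₂ = 0.015752
x = cos φ₁ sin φ₂ − sin φ₁ cos φ₂ cos Δλ = -0.213644
θ = atan2(y, x) = 175.7832° → 175.7832° (mod 360°)

175.8°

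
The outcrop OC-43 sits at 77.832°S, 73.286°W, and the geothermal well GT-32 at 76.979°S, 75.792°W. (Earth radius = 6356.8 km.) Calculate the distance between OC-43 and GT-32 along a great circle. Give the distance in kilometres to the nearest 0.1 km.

Δφ = 0.8530°,  Δλ = -2.5060°
a = sin²(Δφ/2) + cos φ₁ cos φ₂ sin²(Δλ/2) = 0.000078
c = 2·arcsin(√a) = 0.017677 rad = 1.0128°
d = R·c = 6356.8 × 0.017677 = 112.4 km

112.4 km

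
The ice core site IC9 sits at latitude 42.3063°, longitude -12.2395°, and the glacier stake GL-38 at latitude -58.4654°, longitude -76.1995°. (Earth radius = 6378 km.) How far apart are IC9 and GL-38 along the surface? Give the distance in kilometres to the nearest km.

12670 km

Δφ = -100.7717°,  Δλ = -63.9600°
a = sin²(Δφ/2) + cos φ₁ cos φ₂ sin²(Δλ/2) = 0.701945
c = 2·arcsin(√a) = 1.986562 rad = 113.8216°
d = R·c = 6378 × 1.986562 = 12670.3 km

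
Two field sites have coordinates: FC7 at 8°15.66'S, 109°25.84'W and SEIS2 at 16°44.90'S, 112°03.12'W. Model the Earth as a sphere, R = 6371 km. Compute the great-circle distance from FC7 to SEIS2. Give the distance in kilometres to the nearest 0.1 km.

FC7: φ = -8.26100°, λ = -109.43067°
SEIS2: φ = -16.74833°, λ = -112.05200°
Δφ = -8.4873°,  Δλ = -2.6213°
a = sin²(Δφ/2) + cos φ₁ cos φ₂ sin²(Δλ/2) = 0.005972
c = 2·arcsin(√a) = 0.154706 rad = 8.8640°
d = R·c = 6371 × 0.154706 = 985.6 km

985.6 km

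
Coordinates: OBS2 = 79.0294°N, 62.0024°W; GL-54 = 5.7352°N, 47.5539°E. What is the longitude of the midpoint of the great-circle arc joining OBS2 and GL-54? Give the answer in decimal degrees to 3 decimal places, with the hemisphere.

Bx = cos φ₂ cos Δλ = -0.333057,  By = cos φ₂ sin Δλ = 0.937596
φₘ = atan2(sin φ₁ + sin φ₂, √((cos φ₁ + Bx)² + By²)) = 48.75556°
λₘ = λ₁ + atan2(By, cos φ₁ + Bx) = 36.65459°

36.655°E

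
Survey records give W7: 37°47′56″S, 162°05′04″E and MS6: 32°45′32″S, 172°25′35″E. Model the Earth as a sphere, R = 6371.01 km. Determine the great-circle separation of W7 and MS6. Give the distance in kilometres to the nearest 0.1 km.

W7: φ = -37.79889°, λ = +162.08444°
MS6: φ = -32.75889°, λ = +172.42639°
Δφ = 5.0400°,  Δλ = 10.3419°
a = sin²(Δφ/2) + cos φ₁ cos φ₂ sin²(Δλ/2) = 0.007331
c = 2·arcsin(√a) = 0.171452 rad = 9.8235°
d = R·c = 6371.01 × 0.171452 = 1092.3 km

1092.3 km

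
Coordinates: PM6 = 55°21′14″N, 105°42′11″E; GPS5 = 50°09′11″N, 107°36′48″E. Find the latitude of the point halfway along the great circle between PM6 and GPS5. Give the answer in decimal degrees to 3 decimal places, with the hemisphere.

52.757°N

PM6: φ = +55.35389°, λ = +105.70306°
GPS5: φ = +50.15306°, λ = +107.61333°
Bx = cos φ₂ cos Δλ = 0.640383,  By = cos φ₂ sin Δλ = 0.021359
φₘ = atan2(sin φ₁ + sin φ₂, √((cos φ₁ + Bx)² + By²)) = 52.75729°
λₘ = λ₁ + atan2(By, cos φ₁ + Bx) = 106.71525°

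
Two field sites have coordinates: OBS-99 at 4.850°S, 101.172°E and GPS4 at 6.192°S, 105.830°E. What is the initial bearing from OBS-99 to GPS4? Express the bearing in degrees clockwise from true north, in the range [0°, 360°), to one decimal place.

Δλ = 4.6580°
y = sin Δλ · cos φ₂ = 0.080734
x = cos φ₁ sin φ₂ − sin φ₁ cos φ₂ cos Δλ = -0.023698
θ = atan2(y, x) = 106.3585° → 106.3585° (mod 360°)

106.4°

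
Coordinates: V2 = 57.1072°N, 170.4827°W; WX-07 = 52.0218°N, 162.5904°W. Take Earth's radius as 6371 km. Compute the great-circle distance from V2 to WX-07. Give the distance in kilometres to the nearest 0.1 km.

759.7 km

Δφ = -5.0854°,  Δλ = 7.8923°
a = sin²(Δφ/2) + cos φ₁ cos φ₂ sin²(Δλ/2) = 0.003551
c = 2·arcsin(√a) = 0.119249 rad = 6.8325°
d = R·c = 6371 × 0.119249 = 759.7 km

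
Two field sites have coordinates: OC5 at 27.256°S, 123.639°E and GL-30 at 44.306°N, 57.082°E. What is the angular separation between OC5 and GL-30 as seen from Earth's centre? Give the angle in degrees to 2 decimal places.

93.83°

Δφ = 71.5620°,  Δλ = -66.5570°
a = sin²(Δφ/2) + cos φ₁ cos φ₂ sin²(Δλ/2) = 0.533398
c = 2·arcsin(√a) = 1.637642 rad = 93.8300°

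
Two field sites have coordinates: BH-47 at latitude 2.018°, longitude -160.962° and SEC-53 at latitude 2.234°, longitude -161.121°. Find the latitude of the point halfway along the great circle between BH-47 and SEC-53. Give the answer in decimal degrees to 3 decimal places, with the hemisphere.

Bx = cos φ₂ cos Δλ = 0.999236,  By = cos φ₂ sin Δλ = -0.002773
φₘ = atan2(sin φ₁ + sin φ₂, √((cos φ₁ + Bx)² + By²)) = 2.12600°
λₘ = λ₁ + atan2(By, cos φ₁ + Bx) = -161.04149°

2.126°N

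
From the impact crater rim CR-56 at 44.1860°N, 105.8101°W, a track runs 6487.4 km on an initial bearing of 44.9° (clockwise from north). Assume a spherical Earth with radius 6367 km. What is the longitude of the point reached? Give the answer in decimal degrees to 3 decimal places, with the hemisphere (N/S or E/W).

δ = d/R = 6487.4/6367 = 1.018910 rad
φ₂ = arcsin(sin φ₁ cos δ + cos φ₁ sin δ cos θ)
   = arcsin(0.69699·0.52429 + 0.71708·0.85154·0.70834) = 52.93527°
λ₂ = λ₁ + atan2(sin θ sin δ cos φ₁, cos δ − sin φ₁ sin φ₂) = -11.58100°

11.581°W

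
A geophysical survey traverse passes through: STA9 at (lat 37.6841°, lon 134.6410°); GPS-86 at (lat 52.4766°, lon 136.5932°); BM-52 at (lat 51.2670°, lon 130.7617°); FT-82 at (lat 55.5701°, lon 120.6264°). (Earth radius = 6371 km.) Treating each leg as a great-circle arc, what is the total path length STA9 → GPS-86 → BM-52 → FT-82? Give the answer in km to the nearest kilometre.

2897 km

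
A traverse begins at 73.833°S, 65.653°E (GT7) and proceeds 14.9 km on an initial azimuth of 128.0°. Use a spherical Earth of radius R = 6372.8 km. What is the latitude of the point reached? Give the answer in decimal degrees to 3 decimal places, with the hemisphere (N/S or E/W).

δ = d/R = 14.9/6372.8 = 0.002338 rad
φ₂ = arcsin(sin φ₁ cos δ + cos φ₁ sin δ cos θ)
   = arcsin(-0.96045·1.00000 + 0.27844·0.00234·-0.61566) = -73.91514°
λ₂ = λ₁ + atan2(sin θ sin δ cos φ₁, cos δ − sin φ₁ sin φ₂) = 66.03401°

73.915°S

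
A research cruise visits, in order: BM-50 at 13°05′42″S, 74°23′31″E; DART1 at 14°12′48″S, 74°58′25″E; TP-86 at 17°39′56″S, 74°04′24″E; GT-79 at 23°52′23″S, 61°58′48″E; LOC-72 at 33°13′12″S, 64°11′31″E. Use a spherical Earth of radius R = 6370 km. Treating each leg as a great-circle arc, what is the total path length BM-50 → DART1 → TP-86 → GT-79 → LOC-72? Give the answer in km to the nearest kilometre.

3029 km

BM-50: φ = -13.09500°, λ = +74.39194°
DART1: φ = -14.21333°, λ = +74.97361°
TP-86: φ = -17.66556°, λ = +74.07333°
GT-79: φ = -23.87306°, λ = +61.98000°
LOC-72: φ = -33.22000°, λ = +64.19194°
BM-50→DART1: c = 0.021870 rad, d = 139.31 km
DART1→TP-86: c = 0.062117 rad, d = 395.69 km
TP-86→GT-79: c = 0.224973 rad, d = 1433.08 km
GT-79→LOC-72: c = 0.166608 rad, d = 1061.29 km
Total = 139.31 + 395.69 + 1433.08 + 1061.29 = 3029.37 km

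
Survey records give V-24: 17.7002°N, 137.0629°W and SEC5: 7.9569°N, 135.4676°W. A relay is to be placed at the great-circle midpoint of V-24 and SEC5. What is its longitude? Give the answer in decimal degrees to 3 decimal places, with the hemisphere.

Bx = cos φ₂ cos Δλ = 0.989989,  By = cos φ₂ sin Δλ = 0.027572
φₘ = atan2(sin φ₁ + sin φ₂, √((cos φ₁ + Bx)² + By²)) = 12.82975°
λₘ = λ₁ + atan2(By, cos φ₁ + Bx) = -136.24977°

136.250°W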